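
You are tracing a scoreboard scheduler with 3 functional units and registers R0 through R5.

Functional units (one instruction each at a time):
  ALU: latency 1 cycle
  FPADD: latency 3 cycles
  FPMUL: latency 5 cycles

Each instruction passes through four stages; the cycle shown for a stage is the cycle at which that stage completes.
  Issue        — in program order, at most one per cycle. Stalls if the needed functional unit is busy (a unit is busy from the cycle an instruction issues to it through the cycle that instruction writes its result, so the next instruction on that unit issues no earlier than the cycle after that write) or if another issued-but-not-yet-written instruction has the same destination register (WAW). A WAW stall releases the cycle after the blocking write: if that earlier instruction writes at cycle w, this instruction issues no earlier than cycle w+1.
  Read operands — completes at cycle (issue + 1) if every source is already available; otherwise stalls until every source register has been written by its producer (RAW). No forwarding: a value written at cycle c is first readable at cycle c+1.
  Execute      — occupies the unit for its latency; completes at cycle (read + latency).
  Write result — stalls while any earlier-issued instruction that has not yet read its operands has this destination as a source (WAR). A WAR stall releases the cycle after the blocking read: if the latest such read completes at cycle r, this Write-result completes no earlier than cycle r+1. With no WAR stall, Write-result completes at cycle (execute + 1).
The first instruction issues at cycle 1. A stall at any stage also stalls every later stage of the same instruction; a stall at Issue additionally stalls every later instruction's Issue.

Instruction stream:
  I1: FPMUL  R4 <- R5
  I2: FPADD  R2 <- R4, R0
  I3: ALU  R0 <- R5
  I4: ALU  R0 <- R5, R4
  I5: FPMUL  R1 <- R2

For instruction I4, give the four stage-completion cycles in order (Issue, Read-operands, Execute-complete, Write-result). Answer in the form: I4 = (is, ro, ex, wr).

1) issue 1, read 2, done 7, write 8
2) issue 2, read 9, done 12, write 13  <RAW R4: wait I1 write@8>
3) issue 3, read 4, done 5, write 10  <WAR R0: wait I2 read@9>
4) issue 11, read 12, done 13, write 14  <struct: ALU busy until I3 writes@10>
5) issue 12, read 14, done 19, write 20  <RAW R2: wait I2 write@13>

I4 = (11, 12, 13, 14)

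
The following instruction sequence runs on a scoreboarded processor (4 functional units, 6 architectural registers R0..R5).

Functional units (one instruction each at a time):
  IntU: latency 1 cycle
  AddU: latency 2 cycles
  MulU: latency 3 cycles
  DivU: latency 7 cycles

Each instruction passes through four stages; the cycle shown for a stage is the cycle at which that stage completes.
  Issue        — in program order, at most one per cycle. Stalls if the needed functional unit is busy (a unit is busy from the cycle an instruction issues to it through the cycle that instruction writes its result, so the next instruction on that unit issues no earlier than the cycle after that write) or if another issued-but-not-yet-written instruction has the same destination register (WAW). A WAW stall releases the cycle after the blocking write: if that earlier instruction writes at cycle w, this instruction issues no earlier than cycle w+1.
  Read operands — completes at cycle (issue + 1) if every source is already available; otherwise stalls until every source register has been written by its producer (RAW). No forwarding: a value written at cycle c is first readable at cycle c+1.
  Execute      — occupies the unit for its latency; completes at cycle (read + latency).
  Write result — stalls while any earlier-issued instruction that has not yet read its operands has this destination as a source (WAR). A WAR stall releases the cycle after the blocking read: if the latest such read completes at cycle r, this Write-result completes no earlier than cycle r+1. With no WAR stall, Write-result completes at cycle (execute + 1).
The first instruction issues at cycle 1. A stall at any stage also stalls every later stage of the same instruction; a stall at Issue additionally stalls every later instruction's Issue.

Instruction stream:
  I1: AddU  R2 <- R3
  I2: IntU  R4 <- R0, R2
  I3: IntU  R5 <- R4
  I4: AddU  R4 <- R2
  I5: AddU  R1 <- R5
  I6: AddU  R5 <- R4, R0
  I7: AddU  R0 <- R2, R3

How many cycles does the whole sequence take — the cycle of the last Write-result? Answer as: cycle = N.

I1  is:1  ro:2  ex:4  wr:5
I2  is:2  ro:6  ex:7  wr:8  — RAW R2: wait I1 write@5
I3  is:9  ro:10  ex:11  wr:12  — struct: IntU busy until I2 writes@8
I4  is:10  ro:11  ex:13  wr:14
I5  is:15  ro:16  ex:18  wr:19  — struct: AddU busy until I4 writes@14
I6  is:20  ro:21  ex:23  wr:24  — struct: AddU busy until I5 writes@19
I7  is:25  ro:26  ex:28  wr:29  — struct: AddU busy until I6 writes@24

cycle = 29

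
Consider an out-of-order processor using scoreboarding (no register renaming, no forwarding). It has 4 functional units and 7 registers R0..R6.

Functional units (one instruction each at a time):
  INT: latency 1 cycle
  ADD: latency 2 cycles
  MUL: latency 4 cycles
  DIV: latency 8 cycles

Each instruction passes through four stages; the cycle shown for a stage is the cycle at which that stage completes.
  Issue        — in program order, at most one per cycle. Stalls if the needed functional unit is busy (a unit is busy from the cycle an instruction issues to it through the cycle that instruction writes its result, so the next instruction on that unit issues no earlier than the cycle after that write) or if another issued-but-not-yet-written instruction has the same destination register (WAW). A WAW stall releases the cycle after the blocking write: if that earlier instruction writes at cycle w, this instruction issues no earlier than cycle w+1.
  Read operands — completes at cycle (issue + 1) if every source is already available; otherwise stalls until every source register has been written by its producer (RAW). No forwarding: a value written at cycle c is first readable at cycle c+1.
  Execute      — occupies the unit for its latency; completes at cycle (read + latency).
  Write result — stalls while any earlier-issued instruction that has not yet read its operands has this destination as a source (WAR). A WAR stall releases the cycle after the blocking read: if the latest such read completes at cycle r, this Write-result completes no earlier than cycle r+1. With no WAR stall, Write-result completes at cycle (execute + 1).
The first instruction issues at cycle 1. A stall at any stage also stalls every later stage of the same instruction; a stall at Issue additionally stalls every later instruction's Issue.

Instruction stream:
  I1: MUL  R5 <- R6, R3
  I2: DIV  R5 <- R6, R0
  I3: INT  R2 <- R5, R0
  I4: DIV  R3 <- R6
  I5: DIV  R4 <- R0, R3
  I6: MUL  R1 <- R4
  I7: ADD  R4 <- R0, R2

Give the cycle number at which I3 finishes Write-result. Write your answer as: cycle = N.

I1 -> (1, 2, 6, 7)
I2 -> (8, 9, 17, 18)  // WAW R5: wait I1 write@7
I3 -> (9, 19, 20, 21)  // RAW R5: wait I2 write@18
I4 -> (19, 20, 28, 29)  // struct: DIV busy until I2 writes@18
I5 -> (30, 31, 39, 40)  // struct: DIV busy until I4 writes@29
I6 -> (31, 41, 45, 46)  // RAW R4: wait I5 write@40
I7 -> (41, 42, 44, 45)  // WAW R4: wait I5 write@40

cycle = 21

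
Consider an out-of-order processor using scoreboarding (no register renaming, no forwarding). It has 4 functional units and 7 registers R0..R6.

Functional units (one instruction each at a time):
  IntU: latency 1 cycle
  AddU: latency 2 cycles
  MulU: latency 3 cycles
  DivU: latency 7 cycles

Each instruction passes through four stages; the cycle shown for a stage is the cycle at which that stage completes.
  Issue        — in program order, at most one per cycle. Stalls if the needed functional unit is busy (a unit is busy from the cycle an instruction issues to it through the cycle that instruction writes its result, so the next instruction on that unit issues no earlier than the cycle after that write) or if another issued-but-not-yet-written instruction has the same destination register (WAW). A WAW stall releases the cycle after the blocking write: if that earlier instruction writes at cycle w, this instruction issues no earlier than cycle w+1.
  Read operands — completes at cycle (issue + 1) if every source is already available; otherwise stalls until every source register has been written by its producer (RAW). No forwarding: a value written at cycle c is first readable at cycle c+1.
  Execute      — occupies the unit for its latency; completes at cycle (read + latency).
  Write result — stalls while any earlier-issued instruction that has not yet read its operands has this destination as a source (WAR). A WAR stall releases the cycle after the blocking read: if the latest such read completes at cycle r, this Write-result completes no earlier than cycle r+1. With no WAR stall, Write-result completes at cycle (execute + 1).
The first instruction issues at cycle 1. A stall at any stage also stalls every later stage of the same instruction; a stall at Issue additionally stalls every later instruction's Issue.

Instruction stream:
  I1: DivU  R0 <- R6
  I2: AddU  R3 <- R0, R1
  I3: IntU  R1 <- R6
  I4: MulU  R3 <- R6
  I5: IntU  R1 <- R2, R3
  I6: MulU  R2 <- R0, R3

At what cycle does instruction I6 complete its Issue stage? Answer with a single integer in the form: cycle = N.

cycle = 21

c1: I1→DivU
c2: I1 RO | I2→AddU
c3: I3→IntU
c4: I3 RO
c5: I3 EX
c9: I1 EX
c10: I1 WR R0
c11: I2 RO
c12: I3 WR R1
c13: I2 EX
c14: I2 WR R3
c15: I4→MulU
c16: I4 RO | I5→IntU
c19: I4 EX
c20: I4 WR R3
c21: I5 RO | I6→MulU
c22: I5 EX | I6 RO
c23: I5 WR R1
c25: I6 EX
c26: I6 WR R2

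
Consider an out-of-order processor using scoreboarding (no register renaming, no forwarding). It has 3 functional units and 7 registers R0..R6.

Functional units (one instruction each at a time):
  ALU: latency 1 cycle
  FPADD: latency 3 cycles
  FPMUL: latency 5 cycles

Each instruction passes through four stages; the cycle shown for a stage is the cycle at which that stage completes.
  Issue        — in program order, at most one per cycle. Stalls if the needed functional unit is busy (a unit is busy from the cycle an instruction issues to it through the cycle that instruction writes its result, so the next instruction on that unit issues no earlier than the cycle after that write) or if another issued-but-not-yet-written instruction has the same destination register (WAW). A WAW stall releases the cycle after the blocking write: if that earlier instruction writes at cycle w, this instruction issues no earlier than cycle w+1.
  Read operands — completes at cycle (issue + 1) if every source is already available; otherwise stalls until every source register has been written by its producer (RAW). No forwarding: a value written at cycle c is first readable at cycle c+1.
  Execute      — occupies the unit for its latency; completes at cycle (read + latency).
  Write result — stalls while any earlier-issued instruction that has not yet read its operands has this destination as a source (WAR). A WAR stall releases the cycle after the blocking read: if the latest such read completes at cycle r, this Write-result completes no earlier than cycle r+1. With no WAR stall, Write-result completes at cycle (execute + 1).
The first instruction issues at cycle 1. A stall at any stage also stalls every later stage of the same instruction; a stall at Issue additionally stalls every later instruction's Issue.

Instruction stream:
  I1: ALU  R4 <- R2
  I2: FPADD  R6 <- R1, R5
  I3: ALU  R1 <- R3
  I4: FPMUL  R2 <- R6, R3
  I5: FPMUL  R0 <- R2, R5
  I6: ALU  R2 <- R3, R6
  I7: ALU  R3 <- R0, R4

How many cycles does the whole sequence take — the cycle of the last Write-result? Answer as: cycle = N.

  I1 | 1 | 2 | 3 | 4
  I2 | 2 | 3 | 6 | 7
  I3 | 5 | 6 | 7 | 8   struct: ALU busy until I1 writes@4
  I4 | 6 | 8 | 13 | 14   RAW R6: wait I2 write@7
  I5 | 15 | 16 | 21 | 22   struct: FPMUL busy until I4 writes@14
  I6 | 16 | 17 | 18 | 19
  I7 | 20 | 23 | 24 | 25   struct: ALU busy until I6 writes@19 · RAW R0: wait I5 write@22

cycle = 25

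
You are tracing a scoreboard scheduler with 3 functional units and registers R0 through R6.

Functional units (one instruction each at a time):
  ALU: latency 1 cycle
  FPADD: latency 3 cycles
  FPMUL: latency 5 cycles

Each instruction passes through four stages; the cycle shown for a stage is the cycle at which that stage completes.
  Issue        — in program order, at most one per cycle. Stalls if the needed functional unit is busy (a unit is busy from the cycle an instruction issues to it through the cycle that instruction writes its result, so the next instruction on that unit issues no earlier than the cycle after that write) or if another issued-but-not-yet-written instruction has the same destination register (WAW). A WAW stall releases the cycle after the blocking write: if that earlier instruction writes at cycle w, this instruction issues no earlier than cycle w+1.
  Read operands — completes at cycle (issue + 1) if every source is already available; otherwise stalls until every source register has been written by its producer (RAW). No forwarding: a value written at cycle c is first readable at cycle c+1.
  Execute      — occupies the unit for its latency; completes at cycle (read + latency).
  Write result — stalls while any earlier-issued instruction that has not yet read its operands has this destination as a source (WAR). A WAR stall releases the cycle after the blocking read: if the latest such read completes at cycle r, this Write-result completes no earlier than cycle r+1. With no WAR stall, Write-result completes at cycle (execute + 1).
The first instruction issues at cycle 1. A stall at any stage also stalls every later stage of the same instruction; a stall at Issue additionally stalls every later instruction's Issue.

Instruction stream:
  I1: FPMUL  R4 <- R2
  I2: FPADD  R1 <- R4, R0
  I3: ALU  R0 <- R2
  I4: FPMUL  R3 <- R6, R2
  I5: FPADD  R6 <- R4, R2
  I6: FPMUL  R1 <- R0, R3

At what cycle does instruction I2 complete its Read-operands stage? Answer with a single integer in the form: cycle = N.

  I1 | 1 | 2 | 7 | 8
  I2 | 2 | 9 | 12 | 13   RAW R4: wait I1 write@8
  I3 | 3 | 4 | 5 | 10   WAR R0: wait I2 read@9
  I4 | 9 | 10 | 15 | 16   struct: FPMUL busy until I1 writes@8
  I5 | 14 | 15 | 18 | 19   struct: FPADD busy until I2 writes@13
  I6 | 17 | 18 | 23 | 24   struct: FPMUL busy until I4 writes@16

cycle = 9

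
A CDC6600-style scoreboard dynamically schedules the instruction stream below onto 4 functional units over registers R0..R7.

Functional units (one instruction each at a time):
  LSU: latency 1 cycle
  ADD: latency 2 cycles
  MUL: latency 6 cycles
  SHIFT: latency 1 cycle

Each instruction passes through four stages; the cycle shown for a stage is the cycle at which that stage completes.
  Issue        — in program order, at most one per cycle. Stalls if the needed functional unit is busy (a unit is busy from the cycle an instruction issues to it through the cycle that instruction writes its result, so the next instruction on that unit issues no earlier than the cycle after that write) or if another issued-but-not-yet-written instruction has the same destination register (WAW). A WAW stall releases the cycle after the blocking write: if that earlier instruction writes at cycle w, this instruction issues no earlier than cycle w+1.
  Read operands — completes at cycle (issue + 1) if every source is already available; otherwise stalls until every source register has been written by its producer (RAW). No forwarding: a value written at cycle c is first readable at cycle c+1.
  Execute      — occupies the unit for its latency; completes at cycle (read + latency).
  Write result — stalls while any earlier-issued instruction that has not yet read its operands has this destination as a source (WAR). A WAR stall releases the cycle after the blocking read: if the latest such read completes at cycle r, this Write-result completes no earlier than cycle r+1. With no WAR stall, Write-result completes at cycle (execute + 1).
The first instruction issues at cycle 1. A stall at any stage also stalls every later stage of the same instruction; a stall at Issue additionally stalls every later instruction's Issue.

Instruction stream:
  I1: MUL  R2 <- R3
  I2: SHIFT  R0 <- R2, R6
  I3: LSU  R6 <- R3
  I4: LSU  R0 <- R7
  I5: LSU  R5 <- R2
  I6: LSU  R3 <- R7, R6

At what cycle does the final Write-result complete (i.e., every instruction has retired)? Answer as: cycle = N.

cycle = 24

[I1] 1/2/8/9
[I2] 2/10/11/12  (RAW R2: wait I1 write@9)
[I3] 3/4/5/11  (WAR R6: wait I2 read@10)
[I4] 13/14/15/16  (WAW R0: wait I2 write@12)
[I5] 17/18/19/20  (struct: LSU busy until I4 writes@16)
[I6] 21/22/23/24  (struct: LSU busy until I5 writes@20)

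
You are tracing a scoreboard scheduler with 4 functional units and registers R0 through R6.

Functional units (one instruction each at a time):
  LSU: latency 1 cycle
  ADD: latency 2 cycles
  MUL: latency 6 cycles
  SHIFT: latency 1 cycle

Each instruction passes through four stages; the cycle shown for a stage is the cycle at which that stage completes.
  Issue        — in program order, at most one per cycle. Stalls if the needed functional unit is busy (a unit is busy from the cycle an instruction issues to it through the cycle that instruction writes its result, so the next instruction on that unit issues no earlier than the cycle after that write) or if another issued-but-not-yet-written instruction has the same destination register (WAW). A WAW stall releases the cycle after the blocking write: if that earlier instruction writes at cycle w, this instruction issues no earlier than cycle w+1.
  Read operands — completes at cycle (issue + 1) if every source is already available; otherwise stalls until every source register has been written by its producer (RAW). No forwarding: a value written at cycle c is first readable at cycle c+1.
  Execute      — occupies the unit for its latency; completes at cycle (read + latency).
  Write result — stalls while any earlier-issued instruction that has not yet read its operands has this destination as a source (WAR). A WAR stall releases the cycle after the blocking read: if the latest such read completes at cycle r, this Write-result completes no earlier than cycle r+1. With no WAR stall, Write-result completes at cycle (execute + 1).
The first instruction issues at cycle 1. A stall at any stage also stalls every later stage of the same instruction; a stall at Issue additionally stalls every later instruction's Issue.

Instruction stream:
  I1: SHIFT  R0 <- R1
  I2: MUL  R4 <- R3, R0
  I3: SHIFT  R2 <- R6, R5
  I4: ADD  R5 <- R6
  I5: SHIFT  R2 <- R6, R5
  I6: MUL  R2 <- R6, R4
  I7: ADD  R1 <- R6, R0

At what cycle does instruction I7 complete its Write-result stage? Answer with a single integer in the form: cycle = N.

I1: IS=1 RO=2 EX=3 WR=4
I2: IS=2 RO=5 EX=11 WR=12  [RAW R0: wait I1 write@4]
I3: IS=5 RO=6 EX=7 WR=8  [struct: SHIFT busy until I1 writes@4]
I4: IS=6 RO=7 EX=9 WR=10
I5: IS=9 RO=11 EX=12 WR=13  [struct: SHIFT busy until I3 writes@8; RAW R5: wait I4 write@10]
I6: IS=14 RO=15 EX=21 WR=22  [WAW R2: wait I5 write@13]
I7: IS=15 RO=16 EX=18 WR=19

cycle = 19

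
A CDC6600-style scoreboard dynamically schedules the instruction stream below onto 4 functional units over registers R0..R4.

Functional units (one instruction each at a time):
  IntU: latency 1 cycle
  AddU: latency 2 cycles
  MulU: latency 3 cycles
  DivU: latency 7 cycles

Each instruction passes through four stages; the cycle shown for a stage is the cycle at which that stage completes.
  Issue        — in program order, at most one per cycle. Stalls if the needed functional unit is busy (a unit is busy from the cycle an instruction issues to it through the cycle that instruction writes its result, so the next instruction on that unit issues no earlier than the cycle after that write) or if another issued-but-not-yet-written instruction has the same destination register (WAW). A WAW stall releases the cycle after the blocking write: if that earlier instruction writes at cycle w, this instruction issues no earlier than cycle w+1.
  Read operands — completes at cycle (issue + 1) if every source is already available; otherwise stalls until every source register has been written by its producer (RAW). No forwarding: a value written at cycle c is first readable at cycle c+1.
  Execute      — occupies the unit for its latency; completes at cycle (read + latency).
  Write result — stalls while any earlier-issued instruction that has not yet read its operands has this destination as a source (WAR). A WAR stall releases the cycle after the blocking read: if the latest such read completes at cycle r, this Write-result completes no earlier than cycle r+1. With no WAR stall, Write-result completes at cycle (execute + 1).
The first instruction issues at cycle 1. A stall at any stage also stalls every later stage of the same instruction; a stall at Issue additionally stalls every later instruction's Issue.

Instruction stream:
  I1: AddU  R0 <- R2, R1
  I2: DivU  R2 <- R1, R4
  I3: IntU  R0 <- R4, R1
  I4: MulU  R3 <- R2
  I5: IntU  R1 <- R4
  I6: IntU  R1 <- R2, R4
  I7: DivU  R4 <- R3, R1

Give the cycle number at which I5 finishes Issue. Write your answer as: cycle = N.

cycle 1: I1→AddU
cycle 2: I1 RO | I2→DivU
cycle 3: I2 RO
cycle 4: I1 EX
cycle 5: I1 WR R0
cycle 6: I3→IntU
cycle 7: I3 RO | I4→MulU
cycle 8: I3 EX
cycle 9: I3 WR R0
cycle 10: I2 EX | I5→IntU
cycle 11: I2 WR R2 | I5 RO
cycle 12: I4 RO | I5 EX
cycle 13: I5 WR R1
cycle 14: I6→IntU
cycle 15: I4 EX | I6 RO | I7→DivU
cycle 16: I4 WR R3 | I6 EX
cycle 17: I6 WR R1
cycle 18: I7 RO
cycle 25: I7 EX
cycle 26: I7 WR R4

cycle = 10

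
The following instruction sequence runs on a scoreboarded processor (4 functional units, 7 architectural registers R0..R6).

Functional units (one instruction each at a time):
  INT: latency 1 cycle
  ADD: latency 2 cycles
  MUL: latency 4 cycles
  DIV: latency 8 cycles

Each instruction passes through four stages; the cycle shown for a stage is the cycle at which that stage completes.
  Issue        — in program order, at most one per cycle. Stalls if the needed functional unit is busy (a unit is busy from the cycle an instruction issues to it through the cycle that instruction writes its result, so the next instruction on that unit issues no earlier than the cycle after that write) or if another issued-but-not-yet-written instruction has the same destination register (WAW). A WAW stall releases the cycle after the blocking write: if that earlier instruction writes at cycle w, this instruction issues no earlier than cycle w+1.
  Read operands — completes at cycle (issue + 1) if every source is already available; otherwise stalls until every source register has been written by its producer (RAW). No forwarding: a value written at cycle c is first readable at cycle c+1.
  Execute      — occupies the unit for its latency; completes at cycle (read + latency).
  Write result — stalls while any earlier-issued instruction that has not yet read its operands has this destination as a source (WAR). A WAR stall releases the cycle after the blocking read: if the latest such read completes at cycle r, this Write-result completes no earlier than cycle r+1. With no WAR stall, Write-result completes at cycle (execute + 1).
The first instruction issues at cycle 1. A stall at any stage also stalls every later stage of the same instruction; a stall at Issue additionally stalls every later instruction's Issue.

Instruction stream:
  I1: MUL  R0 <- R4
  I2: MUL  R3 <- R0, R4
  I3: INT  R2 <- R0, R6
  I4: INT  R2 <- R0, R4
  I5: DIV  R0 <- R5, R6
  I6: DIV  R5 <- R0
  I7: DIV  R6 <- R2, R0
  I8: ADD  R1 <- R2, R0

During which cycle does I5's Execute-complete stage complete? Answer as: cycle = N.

cycle = 23

I1 -> (1, 2, 6, 7)
I2 -> (8, 9, 13, 14)  // struct: MUL busy until I1 writes@7
I3 -> (9, 10, 11, 12)
I4 -> (13, 14, 15, 16)  // struct: INT busy until I3 writes@12
I5 -> (14, 15, 23, 24)
I6 -> (25, 26, 34, 35)  // struct: DIV busy until I5 writes@24
I7 -> (36, 37, 45, 46)  // struct: DIV busy until I6 writes@35
I8 -> (37, 38, 40, 41)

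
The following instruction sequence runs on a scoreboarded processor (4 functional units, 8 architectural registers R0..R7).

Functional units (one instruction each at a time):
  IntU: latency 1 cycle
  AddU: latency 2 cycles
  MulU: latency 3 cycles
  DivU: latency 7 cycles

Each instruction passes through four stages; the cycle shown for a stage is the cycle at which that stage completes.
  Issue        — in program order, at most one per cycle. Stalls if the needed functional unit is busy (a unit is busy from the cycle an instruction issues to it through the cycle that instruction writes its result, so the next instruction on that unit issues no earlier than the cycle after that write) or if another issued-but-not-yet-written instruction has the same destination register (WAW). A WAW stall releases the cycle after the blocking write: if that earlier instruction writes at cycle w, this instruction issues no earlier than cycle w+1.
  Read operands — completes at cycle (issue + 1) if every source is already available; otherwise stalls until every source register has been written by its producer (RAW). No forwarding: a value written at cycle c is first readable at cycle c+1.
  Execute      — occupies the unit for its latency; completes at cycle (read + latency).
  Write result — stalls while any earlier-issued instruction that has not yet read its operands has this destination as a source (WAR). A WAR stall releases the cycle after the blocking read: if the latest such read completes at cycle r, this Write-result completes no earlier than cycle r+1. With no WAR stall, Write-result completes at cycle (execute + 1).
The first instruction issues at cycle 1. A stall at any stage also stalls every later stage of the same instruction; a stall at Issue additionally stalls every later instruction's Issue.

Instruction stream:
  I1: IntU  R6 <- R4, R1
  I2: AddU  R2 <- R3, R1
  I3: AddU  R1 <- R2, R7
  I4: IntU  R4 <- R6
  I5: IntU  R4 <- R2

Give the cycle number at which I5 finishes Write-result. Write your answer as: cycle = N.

t=1  I1 dispatched to IntU
t=2  I1 operands ready, I2 dispatched to AddU
t=3  I1 complete, I2 operands ready
t=4  R6←I1
t=5  I2 complete
t=6  R2←I2
t=7  I3 dispatched to AddU
t=8  I3 operands ready, I4 dispatched to IntU
t=9  I4 operands ready
t=10  I3 complete, I4 complete
t=11  R1←I3, R4←I4
t=12  I5 dispatched to IntU
t=13  I5 operands ready
t=14  I5 complete
t=15  R4←I5

cycle = 15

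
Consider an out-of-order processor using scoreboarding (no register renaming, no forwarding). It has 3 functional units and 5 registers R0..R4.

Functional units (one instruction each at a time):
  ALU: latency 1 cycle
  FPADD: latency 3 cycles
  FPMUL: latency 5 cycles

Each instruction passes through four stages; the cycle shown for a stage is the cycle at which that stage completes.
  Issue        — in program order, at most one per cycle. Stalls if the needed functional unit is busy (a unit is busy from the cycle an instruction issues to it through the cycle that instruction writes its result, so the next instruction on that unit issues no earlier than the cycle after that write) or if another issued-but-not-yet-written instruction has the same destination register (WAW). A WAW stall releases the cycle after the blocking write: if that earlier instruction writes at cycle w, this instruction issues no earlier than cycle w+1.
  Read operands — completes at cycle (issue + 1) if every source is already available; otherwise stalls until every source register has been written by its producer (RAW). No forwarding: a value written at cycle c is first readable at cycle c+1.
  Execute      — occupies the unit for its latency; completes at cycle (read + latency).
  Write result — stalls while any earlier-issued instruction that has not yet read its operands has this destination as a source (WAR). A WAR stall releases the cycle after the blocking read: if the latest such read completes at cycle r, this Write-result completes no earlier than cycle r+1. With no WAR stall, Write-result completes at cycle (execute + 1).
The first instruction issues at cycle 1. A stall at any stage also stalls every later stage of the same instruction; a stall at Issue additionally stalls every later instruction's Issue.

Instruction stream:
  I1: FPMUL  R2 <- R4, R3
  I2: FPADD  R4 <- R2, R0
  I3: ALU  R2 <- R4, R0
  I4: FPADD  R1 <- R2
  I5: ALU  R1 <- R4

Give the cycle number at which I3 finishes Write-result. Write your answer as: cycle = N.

I1 -> (1, 2, 7, 8)
I2 -> (2, 9, 12, 13)  // RAW R2: wait I1 write@8
I3 -> (9, 14, 15, 16)  // WAW R2: wait I1 write@8, RAW R4: wait I2 write@13
I4 -> (14, 17, 20, 21)  // struct: FPADD busy until I2 writes@13, RAW R2: wait I3 write@16
I5 -> (22, 23, 24, 25)  // WAW R1: wait I4 write@21

cycle = 16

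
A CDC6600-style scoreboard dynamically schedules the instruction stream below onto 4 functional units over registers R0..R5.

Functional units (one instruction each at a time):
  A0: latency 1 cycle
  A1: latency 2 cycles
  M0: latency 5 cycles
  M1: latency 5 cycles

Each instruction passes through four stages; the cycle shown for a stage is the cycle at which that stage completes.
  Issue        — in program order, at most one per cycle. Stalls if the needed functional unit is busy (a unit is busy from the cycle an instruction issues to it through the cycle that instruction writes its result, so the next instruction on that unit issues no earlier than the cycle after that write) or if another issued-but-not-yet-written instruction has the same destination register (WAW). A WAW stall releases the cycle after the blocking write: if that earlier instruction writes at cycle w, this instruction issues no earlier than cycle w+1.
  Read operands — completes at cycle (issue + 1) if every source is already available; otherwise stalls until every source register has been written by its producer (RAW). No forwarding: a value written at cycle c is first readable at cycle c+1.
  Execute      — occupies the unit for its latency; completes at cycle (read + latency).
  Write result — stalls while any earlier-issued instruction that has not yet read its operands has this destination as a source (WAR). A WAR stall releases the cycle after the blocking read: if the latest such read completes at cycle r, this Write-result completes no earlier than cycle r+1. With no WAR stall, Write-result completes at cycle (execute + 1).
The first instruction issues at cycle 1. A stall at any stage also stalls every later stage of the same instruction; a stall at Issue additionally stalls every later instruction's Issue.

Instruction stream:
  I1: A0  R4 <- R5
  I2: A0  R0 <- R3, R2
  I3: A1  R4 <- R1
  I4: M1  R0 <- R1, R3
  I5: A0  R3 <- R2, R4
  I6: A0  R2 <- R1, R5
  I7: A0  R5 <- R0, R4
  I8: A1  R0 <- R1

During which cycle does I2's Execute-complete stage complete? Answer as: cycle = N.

t=1  I1 dispatched to A0
t=2  I1 operands ready
t=3  I1 complete
t=4  R4←I1
t=5  I2 dispatched to A0
t=6  I2 operands ready, I3 dispatched to A1
t=7  I2 complete, I3 operands ready
t=8  R0←I2
t=9  I3 complete, I4 dispatched to M1
t=10  R4←I3, I4 operands ready, I5 dispatched to A0
t=11  I5 operands ready
t=12  I5 complete
t=13  R3←I5
t=14  I6 dispatched to A0
t=15  I4 complete, I6 operands ready
t=16  R0←I4, I6 complete
t=17  R2←I6
t=18  I7 dispatched to A0
t=19  I7 operands ready, I8 dispatched to A1
t=20  I7 complete, I8 operands ready
t=21  R5←I7
t=22  I8 complete
t=23  R0←I8

cycle = 7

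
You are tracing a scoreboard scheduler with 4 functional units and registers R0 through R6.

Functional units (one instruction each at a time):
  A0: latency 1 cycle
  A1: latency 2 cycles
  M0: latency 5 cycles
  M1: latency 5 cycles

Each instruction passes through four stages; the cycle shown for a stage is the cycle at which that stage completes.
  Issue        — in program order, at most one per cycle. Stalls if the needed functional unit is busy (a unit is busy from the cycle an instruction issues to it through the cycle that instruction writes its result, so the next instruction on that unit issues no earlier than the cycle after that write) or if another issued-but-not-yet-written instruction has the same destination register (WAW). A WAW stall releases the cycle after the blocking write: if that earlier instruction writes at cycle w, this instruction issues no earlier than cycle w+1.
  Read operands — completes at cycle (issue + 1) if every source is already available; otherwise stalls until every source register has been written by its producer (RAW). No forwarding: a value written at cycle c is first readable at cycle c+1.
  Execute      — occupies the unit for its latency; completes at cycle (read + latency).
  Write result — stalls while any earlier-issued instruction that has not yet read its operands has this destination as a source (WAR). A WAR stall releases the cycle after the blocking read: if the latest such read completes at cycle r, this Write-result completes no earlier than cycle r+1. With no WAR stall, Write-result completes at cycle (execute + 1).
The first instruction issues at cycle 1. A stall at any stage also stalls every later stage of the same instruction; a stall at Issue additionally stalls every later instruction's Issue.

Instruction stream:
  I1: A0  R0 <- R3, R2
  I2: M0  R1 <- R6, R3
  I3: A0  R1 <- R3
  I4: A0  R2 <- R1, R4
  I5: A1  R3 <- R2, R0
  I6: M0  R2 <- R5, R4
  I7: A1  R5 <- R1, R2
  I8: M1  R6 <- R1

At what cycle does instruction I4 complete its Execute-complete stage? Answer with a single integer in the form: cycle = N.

cycle = 16

t=1  I1 issues→A0
t=2  I1 reads, I2 issues→M0
t=3  I1 exec-done, I2 reads
t=4  I1 writes R0
t=8  I2 exec-done
t=9  I2 writes R1
t=10  I3 issues→A0
t=11  I3 reads
t=12  I3 exec-done
t=13  I3 writes R1
t=14  I4 issues→A0
t=15  I4 reads, I5 issues→A1
t=16  I4 exec-done
t=17  I4 writes R2
t=18  I5 reads, I6 issues→M0
t=19  I6 reads
t=20  I5 exec-done
t=21  I5 writes R3
t=22  I7 issues→A1
t=23  I8 issues→M1
t=24  I6 exec-done, I8 reads
t=25  I6 writes R2
t=26  I7 reads
t=28  I7 exec-done
t=29  I7 writes R5, I8 exec-done
t=30  I8 writes R6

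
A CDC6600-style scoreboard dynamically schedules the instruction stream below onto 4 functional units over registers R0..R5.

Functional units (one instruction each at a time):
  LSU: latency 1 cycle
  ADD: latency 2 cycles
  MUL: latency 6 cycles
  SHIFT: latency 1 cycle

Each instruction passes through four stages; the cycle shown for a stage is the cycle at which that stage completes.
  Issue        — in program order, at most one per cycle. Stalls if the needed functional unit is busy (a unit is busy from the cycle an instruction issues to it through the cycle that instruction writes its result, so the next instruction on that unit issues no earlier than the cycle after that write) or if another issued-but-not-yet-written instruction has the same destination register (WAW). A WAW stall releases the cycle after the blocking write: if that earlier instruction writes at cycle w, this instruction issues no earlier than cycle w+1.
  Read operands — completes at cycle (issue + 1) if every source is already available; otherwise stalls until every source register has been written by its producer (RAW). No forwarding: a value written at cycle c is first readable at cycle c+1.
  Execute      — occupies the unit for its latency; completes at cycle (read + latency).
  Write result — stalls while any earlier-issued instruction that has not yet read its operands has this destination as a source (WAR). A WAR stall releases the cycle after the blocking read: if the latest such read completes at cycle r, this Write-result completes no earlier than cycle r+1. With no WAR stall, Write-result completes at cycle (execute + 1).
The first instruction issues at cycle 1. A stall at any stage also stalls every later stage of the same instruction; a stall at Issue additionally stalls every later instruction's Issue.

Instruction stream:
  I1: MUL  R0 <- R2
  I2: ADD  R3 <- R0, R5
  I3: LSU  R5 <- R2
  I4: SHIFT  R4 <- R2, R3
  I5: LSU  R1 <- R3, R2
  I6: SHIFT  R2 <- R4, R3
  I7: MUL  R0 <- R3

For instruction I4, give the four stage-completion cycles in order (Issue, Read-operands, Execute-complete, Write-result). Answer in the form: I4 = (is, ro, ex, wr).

I1: IS=1 RO=2 EX=8 WR=9
I2: IS=2 RO=10 EX=12 WR=13  [RAW R0: wait I1 write@9]
I3: IS=3 RO=4 EX=5 WR=11  [WAR R5: wait I2 read@10]
I4: IS=4 RO=14 EX=15 WR=16  [RAW R3: wait I2 write@13]
I5: IS=12 RO=14 EX=15 WR=16  [struct: LSU busy until I3 writes@11; RAW R3: wait I2 write@13]
I6: IS=17 RO=18 EX=19 WR=20  [struct: SHIFT busy until I4 writes@16]
I7: IS=18 RO=19 EX=25 WR=26

I4 = (4, 14, 15, 16)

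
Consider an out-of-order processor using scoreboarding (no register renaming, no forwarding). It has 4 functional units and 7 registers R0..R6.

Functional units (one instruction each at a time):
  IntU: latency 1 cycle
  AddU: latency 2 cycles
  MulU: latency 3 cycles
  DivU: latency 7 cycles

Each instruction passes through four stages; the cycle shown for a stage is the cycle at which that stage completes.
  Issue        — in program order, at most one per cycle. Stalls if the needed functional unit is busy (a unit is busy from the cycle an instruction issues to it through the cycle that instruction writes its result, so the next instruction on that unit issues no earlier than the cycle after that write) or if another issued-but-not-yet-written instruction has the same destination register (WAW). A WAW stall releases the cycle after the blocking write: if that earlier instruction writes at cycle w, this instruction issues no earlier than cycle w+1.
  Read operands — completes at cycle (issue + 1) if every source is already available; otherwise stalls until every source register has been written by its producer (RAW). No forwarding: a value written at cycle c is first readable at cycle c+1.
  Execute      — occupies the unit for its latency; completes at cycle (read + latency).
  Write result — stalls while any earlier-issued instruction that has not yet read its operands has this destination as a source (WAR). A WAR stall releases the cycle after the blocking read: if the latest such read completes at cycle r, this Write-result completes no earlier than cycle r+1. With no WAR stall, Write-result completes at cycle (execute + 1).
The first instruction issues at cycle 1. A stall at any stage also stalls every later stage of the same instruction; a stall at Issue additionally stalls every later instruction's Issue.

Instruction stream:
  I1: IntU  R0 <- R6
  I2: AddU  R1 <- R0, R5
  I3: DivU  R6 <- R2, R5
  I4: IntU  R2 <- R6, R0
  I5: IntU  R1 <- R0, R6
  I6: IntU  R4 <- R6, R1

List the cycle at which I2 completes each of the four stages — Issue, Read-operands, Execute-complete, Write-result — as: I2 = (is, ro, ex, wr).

I2 = (2, 5, 7, 8)

[1] I1 dispatched to IntU
[2] I1 operands ready · I2 dispatched to AddU
[3] I1 complete · I3 dispatched to DivU
[4] R0←I1 · I3 operands ready
[5] I2 operands ready · I4 dispatched to IntU
[7] I2 complete
[8] R1←I2
[11] I3 complete
[12] R6←I3
[13] I4 operands ready
[14] I4 complete
[15] R2←I4
[16] I5 dispatched to IntU
[17] I5 operands ready
[18] I5 complete
[19] R1←I5
[20] I6 dispatched to IntU
[21] I6 operands ready
[22] I6 complete
[23] R4←I6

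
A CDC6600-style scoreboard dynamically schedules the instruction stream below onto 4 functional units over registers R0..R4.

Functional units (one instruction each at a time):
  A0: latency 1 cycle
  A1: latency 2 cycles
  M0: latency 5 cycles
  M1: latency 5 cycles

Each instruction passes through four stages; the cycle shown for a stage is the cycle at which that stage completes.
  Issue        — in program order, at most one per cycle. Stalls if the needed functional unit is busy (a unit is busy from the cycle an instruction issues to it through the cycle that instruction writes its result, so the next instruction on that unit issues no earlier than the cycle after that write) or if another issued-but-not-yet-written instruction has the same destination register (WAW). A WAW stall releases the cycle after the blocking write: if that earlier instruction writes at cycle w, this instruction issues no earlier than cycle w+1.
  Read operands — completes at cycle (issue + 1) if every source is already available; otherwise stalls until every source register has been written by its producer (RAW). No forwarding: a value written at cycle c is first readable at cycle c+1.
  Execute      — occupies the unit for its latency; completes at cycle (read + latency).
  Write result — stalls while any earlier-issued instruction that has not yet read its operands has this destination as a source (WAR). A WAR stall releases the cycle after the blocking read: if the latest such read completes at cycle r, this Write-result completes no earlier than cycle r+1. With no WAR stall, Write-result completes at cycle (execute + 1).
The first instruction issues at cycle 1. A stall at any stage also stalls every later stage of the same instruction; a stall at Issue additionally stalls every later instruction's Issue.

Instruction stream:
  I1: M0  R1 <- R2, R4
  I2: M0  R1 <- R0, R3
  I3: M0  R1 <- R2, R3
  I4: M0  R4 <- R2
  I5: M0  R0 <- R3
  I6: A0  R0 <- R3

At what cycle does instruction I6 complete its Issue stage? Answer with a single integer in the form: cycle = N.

c1: I1→M0
c2: I1 RO
c7: I1 EX
c8: I1 WR R1
c9: I2→M0
c10: I2 RO
c15: I2 EX
c16: I2 WR R1
c17: I3→M0
c18: I3 RO
c23: I3 EX
c24: I3 WR R1
c25: I4→M0
c26: I4 RO
c31: I4 EX
c32: I4 WR R4
c33: I5→M0
c34: I5 RO
c39: I5 EX
c40: I5 WR R0
c41: I6→A0
c42: I6 RO
c43: I6 EX
c44: I6 WR R0

cycle = 41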